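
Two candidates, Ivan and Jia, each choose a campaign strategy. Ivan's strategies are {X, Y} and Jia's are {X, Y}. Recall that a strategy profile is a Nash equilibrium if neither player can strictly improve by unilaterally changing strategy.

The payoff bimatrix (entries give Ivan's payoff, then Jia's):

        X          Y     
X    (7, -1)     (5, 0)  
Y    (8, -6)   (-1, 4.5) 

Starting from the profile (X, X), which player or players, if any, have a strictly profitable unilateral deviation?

Both

Ivan at (X, X) earns 7; deviating to Y yields 8 — a strict improvement.
Jia earns -1; deviating to Y yields 0 — a strict improvement.
Both Ivan and Jia have strictly profitable deviations.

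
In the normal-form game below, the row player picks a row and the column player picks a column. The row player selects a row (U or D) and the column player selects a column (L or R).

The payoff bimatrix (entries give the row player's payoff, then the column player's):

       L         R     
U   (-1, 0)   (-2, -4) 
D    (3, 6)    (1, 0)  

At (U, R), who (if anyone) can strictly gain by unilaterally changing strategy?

The row player at (U, R) earns -2; deviating to D yields 1 — a strict improvement.
The column player earns -4; deviating to L yields 0 — a strict improvement.
Both the row player and the column player have strictly profitable deviations.

Both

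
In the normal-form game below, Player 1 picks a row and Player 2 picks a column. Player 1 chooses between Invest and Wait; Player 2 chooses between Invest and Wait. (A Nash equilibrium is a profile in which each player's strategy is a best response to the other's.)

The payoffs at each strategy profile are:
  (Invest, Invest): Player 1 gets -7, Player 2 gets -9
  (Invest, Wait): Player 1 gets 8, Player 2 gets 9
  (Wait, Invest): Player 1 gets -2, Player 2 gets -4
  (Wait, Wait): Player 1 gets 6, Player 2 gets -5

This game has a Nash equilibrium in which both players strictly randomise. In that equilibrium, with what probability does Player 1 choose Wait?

Let x be the probability that Player 1 plays Invest. In a completely mixed equilibrium, Player 2 must be indifferent between Invest and Wait.
Player 2's expected payoff from Invest is −9x − 4(1−x); from Wait it is 9x − 5(1−x).
Setting these equal: −5x − 4 = 14x − 5, so x = 1/19.
Therefore Player 1 plays Wait with probability 1 − 1/19 = 18/19.

18/19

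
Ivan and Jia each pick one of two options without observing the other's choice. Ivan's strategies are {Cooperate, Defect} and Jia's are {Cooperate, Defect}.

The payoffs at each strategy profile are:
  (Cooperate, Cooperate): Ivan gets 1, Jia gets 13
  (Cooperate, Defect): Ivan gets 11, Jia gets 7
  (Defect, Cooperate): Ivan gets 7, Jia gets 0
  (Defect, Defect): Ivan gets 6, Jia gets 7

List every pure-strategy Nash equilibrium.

none

(Cooperate, Cooperate): Ivan prefers Defect (7 > 1) — not an equilibrium.
(Cooperate, Defect): Jia prefers Cooperate (13 > 7) — not an equilibrium.
(Defect, Cooperate): Jia prefers Defect (7 > 0) — not an equilibrium.
(Defect, Defect): Ivan prefers Cooperate (11 > 6) — not an equilibrium.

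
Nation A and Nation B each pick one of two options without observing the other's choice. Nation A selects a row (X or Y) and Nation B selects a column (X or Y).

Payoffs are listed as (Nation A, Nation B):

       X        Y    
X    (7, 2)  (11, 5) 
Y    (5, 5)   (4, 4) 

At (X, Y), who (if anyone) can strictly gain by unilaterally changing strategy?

Nation A at (X, Y) earns 11; deviating to Y yields 4 — not better.
Nation B earns 5; deviating to X yields 2 — not better.
Neither player can strictly improve; the profile is a Nash equilibrium.

Neither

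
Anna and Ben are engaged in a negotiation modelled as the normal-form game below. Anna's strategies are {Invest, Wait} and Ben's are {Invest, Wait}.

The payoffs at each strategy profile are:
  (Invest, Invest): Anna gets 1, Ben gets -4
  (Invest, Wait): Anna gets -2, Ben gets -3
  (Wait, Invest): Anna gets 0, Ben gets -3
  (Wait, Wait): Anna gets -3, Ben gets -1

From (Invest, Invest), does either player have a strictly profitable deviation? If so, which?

Ben

Anna at (Invest, Invest) earns 1; deviating to Wait yields 0 — not better.
Ben earns -4; deviating to Wait yields -3 — a strict improvement.
Only Ben has a strictly profitable deviation.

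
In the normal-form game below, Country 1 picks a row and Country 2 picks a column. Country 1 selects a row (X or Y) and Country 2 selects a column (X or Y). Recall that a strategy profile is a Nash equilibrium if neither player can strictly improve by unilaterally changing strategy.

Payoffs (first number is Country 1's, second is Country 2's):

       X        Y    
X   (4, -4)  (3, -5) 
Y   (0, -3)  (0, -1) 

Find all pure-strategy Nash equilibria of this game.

(X, X)

(X, X): Country 1 gets 4 ≥ 0 from Y, and Country 2 gets -4 ≥ -5 from Y — Nash equilibrium.
(X, Y): Country 2 prefers X (-4 > -5) — not an equilibrium.
(Y, X): Country 1 prefers X (4 > 0); Country 2 prefers Y (-1 > -3) — not an equilibrium.
(Y, Y): Country 1 prefers X (3 > 0) — not an equilibrium.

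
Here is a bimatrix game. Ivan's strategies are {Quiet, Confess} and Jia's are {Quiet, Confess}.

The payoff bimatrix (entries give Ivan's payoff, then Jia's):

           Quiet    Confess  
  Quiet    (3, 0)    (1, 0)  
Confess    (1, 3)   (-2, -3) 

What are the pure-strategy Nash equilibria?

(Quiet, Quiet) and (Quiet, Confess)

(Quiet, Quiet): Ivan gets 3 ≥ 1 from Confess, and Jia gets 0 ≥ 0 from Confess — Nash equilibrium.
(Quiet, Confess): Ivan gets 1 ≥ -2 from Confess, and Jia gets 0 ≥ 0 from Quiet — Nash equilibrium.
(Confess, Quiet): Ivan prefers Quiet (3 > 1) — not an equilibrium.
(Confess, Confess): Ivan prefers Quiet (1 > -2); Jia prefers Quiet (3 > -3) — not an equilibrium.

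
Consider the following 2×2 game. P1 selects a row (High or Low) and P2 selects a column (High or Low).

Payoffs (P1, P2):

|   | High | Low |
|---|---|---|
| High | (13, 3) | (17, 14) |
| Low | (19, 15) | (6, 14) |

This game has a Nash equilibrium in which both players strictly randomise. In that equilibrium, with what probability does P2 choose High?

Let y be the probability that P2 plays High. In a completely mixed equilibrium, P1 must be indifferent between High and Low.
P1's expected payoff from High is 13y + 17(1−y); from Low it is 19y + 6(1−y).
Setting these equal: −4y + 17 = 13y + 6, so y = 11/17.

11/17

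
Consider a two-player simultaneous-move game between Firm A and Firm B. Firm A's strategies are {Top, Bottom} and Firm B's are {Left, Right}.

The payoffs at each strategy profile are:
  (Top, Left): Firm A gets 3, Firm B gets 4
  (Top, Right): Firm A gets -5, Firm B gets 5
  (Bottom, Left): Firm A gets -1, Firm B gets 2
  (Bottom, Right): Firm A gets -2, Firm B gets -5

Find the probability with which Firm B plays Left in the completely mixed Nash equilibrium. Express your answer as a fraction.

Let y be the probability that Firm B plays Left. In a completely mixed equilibrium, Firm A must be indifferent between Top and Bottom.
Firm A's expected payoff from Top is 3y − 5(1−y); from Bottom it is −y − 2(1−y).
Setting these equal: 8y − 5 = y − 2, so y = 3/7.

3/7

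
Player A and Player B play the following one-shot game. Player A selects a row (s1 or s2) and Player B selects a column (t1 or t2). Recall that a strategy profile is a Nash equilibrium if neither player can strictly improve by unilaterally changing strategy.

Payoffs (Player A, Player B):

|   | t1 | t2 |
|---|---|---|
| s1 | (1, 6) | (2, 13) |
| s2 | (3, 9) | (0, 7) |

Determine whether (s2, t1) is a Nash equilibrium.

Yes

At (s2, t1), Player A earns 3; switching to s1 would give 1, so Player A has no profitable deviation.
Player B earns 9; switching to t2 would give 7, so Player B has no profitable deviation.
Neither player can gain by a unilateral deviation, so this profile is a Nash equilibrium.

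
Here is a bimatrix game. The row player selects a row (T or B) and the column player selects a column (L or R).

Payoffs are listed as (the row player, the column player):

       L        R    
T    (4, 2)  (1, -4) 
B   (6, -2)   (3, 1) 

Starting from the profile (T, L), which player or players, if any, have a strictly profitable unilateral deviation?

The row player

The row player at (T, L) earns 4; deviating to B yields 6 — a strict improvement.
The column player earns 2; deviating to R yields -4 — not better.
Only the row player has a strictly profitable deviation.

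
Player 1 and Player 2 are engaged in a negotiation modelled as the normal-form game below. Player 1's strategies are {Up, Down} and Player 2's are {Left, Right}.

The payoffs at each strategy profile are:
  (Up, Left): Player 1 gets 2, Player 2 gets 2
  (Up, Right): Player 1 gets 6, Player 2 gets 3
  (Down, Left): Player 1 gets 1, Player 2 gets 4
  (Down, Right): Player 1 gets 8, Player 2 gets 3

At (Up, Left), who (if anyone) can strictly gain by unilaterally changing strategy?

Player 2

Player 1 at (Up, Left) earns 2; deviating to Down yields 1 — not better.
Player 2 earns 2; deviating to Right yields 3 — a strict improvement.
Only Player 2 has a strictly profitable deviation.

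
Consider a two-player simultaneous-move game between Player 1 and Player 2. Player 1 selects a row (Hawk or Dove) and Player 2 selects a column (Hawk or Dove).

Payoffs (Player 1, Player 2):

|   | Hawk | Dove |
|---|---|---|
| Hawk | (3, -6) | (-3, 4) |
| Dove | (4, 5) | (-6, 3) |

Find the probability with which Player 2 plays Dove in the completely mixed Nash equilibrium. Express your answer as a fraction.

1/4

Let q be the probability that Player 2 plays Hawk. In a completely mixed equilibrium, Player 1 must be indifferent between Hawk and Dove.
Player 1's expected payoff from Hawk is 3q − 3(1−q); from Dove it is 4q − 6(1−q).
Setting these equal: 6q − 3 = 10q − 6, so q = 3/4.
Therefore Player 2 plays Dove with probability 1 − 3/4 = 1/4.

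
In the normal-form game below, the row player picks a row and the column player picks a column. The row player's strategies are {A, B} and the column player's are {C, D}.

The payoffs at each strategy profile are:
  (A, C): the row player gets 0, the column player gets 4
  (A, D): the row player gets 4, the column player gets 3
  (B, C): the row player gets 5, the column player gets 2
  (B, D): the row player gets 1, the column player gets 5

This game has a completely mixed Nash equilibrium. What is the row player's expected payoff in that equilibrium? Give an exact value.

5/2

First find y, the probability the column player plays C, from the row player's indifference between A and B: 4(1−y) = 5y + (1−y), giving y = 3/8.
Since the row player is indifferent in equilibrium, the row player's expected payoff equals the payoff from either row against (3/8, 5/8). Using A: 4(5/8) = 5/2.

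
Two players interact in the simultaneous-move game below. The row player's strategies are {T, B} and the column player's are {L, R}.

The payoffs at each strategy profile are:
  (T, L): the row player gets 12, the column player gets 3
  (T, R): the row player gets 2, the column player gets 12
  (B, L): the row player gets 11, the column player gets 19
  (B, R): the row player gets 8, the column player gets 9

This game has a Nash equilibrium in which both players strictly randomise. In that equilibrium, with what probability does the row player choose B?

9/19

Let r be the probability that the row player plays T. In a completely mixed equilibrium, the column player must be indifferent between L and R.
The column player's expected payoff from L is 3r + 19(1−r); from R it is 12r + 9(1−r).
Setting these equal: −16r + 19 = 3r + 9, so r = 10/19.
Therefore the row player plays B with probability 1 − 10/19 = 9/19.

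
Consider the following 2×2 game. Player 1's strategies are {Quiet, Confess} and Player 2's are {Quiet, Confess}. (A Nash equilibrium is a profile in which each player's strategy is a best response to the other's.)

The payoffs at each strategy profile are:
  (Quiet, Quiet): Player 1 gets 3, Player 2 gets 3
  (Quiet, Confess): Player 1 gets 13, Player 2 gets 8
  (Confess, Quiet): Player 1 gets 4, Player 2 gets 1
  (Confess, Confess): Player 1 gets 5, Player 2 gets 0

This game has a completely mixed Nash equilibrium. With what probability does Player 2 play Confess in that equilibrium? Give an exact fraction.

Let y be the probability that Player 2 plays Quiet. In a completely mixed equilibrium, Player 1 must be indifferent between Quiet and Confess.
Player 1's expected payoff from Quiet is 3y + 13(1−y); from Confess it is 4y + 5(1−y).
Setting these equal: −10y + 13 = −y + 5, so y = 8/9.
Therefore Player 2 plays Confess with probability 1 − 8/9 = 1/9.

1/9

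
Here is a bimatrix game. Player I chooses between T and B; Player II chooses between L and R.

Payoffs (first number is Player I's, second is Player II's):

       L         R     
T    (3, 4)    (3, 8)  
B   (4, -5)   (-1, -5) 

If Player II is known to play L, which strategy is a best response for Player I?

Against L, Player I earns 3 from T and 4 from B.
So B is the best response.

B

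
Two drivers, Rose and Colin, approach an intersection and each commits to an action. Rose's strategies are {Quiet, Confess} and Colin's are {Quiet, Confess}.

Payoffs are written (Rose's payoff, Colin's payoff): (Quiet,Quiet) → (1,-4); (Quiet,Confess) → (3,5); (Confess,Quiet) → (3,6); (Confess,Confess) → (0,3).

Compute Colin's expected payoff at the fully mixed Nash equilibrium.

First find x, the probability Rose plays Quiet, from Colin's indifference between Quiet and Confess: −4x + 6(1−x) = 5x + 3(1−x), giving x = 1/4.
Since Colin is indifferent in equilibrium, Colin's expected payoff equals the payoff from either column against (1/4, 3/4). Using Quiet: −4(1/4) + 6(3/4) = 7/2.

7/2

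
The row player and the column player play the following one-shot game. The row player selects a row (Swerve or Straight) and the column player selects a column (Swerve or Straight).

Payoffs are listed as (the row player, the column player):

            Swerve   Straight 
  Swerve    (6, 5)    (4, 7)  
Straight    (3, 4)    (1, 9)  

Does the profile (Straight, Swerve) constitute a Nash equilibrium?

No

At (Straight, Swerve), the row player earns 3; switching to Swerve would give 6, so the row player would deviate.
The column player earns 4; switching to Straight would give 9, so the column player would deviate.
Since at least one player can profitably deviate, this is not a Nash equilibrium.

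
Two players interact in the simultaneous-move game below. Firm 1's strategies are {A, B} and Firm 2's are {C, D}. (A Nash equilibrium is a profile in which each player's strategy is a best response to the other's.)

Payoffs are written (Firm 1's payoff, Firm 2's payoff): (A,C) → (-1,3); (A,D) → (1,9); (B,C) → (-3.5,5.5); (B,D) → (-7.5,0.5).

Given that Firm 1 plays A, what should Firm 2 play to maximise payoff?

D

Against A, Firm 2 earns 3 from C and 9 from D.
So D is the best response.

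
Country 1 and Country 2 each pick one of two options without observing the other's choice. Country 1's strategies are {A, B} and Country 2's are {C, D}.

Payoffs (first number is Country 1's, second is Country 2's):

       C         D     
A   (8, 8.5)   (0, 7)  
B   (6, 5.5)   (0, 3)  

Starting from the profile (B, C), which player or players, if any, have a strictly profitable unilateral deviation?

Country 1 at (B, C) earns 6; deviating to A yields 8 — a strict improvement.
Country 2 earns 5.5; deviating to D yields 3 — not better.
Only Country 1 has a strictly profitable deviation.

Country 1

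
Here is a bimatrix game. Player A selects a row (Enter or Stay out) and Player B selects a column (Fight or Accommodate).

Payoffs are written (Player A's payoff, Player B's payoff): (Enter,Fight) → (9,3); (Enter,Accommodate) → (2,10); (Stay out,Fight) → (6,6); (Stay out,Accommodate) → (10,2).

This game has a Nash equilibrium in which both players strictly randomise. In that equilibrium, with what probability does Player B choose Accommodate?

Let q be the probability that Player B plays Fight. In a completely mixed equilibrium, Player A must be indifferent between Enter and Stay out.
Player A's expected payoff from Enter is 9q + 2(1−q); from Stay out it is 6q + 10(1−q).
Setting these equal: 7q + 2 = −4q + 10, so q = 8/11.
Therefore Player B plays Accommodate with probability 1 − 8/11 = 3/11.

3/11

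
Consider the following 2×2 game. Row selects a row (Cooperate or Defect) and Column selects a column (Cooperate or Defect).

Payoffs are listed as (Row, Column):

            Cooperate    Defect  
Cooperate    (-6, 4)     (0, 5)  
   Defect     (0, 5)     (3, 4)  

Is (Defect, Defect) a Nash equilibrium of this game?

At (Defect, Defect), Row earns 3; switching to Cooperate would give 0, so Row has no profitable deviation.
Column earns 4; switching to Cooperate would give 5, so Column would deviate.
Since at least one player can profitably deviate, this is not a Nash equilibrium.

No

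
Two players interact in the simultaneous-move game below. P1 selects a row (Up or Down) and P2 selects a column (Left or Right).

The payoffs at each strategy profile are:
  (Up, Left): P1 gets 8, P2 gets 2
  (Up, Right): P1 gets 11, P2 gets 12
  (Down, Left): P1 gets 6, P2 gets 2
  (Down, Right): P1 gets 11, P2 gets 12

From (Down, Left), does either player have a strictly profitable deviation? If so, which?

P1 at (Down, Left) earns 6; deviating to Up yields 8 — a strict improvement.
P2 earns 2; deviating to Right yields 12 — a strict improvement.
Both P1 and P2 have strictly profitable deviations.

Both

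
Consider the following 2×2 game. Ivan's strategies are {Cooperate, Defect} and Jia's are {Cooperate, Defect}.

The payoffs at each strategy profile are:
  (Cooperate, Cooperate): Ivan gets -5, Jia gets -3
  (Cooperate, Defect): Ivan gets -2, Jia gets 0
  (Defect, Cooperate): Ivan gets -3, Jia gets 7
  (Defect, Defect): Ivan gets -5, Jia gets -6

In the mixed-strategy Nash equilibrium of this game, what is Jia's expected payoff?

-9/8

First find x, the probability Ivan plays Cooperate, from Jia's indifference between Cooperate and Defect: −3x + 7(1−x) = −6(1−x), giving x = 13/16.
Since Jia is indifferent in equilibrium, Jia's expected payoff equals the payoff from either column against (13/16, 3/16). Using Cooperate: −3(13/16) + 7(3/16) = -9/8.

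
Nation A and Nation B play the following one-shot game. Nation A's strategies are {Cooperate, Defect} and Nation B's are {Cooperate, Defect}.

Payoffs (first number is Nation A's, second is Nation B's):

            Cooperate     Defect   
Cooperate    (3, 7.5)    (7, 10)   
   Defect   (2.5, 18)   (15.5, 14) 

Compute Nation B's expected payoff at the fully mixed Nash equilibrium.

First find p, the probability Nation A plays Cooperate, from Nation B's indifference between Cooperate and Defect: 7.5p + 18(1−p) = 10p + 14(1−p), giving p = 8/13.
Since Nation B is indifferent in equilibrium, Nation B's expected payoff equals the payoff from either column against (8/13, 5/13). Using Cooperate: 7.5(8/13) + 18(5/13) = 150/13.

150/13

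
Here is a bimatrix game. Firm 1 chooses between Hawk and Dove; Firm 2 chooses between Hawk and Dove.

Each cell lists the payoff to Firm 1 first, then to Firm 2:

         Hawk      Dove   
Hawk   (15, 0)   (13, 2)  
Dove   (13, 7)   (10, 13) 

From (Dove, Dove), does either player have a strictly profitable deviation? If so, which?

Firm 1

Firm 1 at (Dove, Dove) earns 10; deviating to Hawk yields 13 — a strict improvement.
Firm 2 earns 13; deviating to Hawk yields 7 — not better.
Only Firm 1 has a strictly profitable deviation.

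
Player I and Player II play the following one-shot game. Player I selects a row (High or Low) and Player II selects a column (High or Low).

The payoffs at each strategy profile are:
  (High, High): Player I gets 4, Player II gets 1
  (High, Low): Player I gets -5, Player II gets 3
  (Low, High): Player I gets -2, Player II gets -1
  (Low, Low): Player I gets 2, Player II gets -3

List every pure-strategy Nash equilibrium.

(High, High): Player II prefers Low (3 > 1) — not an equilibrium.
(High, Low): Player I prefers Low (2 > -5) — not an equilibrium.
(Low, High): Player I prefers High (4 > -2) — not an equilibrium.
(Low, Low): Player II prefers High (-1 > -3) — not an equilibrium.

none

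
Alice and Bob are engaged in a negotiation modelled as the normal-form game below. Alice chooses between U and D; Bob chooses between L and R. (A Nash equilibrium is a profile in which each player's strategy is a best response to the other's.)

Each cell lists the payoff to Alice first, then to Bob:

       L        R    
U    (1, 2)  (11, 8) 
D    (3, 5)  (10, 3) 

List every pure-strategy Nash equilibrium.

(U, L): Alice prefers D (3 > 1); Bob prefers R (8 > 2) — not an equilibrium.
(U, R): Alice gets 11 ≥ 10 from D, and Bob gets 8 ≥ 2 from L — Nash equilibrium.
(D, L): Alice gets 3 ≥ 1 from U, and Bob gets 5 ≥ 3 from R — Nash equilibrium.
(D, R): Alice prefers U (11 > 10); Bob prefers L (5 > 3) — not an equilibrium.

(U, R) and (D, L)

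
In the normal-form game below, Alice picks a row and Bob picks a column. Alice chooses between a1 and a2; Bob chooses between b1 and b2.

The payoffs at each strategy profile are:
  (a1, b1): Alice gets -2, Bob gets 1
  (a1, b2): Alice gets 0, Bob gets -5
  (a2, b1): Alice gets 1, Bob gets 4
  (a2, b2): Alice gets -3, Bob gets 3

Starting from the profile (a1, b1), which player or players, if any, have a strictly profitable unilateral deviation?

Alice

Alice at (a1, b1) earns -2; deviating to a2 yields 1 — a strict improvement.
Bob earns 1; deviating to b2 yields -5 — not better.
Only Alice has a strictly profitable deviation.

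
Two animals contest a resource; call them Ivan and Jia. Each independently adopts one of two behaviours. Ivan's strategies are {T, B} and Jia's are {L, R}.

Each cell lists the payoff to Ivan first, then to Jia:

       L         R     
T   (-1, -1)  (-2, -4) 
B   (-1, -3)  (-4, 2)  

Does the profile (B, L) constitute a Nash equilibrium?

No

At (B, L), Ivan earns -1; switching to T would give -1, so Ivan has no profitable deviation.
Jia earns -3; switching to R would give 2, so Jia would deviate.
Since at least one player can profitably deviate, this is not a Nash equilibrium.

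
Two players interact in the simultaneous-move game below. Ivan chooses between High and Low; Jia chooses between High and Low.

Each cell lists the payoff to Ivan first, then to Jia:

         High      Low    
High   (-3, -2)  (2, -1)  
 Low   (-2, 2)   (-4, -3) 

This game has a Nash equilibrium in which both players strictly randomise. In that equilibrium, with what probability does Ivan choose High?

5/6

Let p be the probability that Ivan plays High. In a completely mixed equilibrium, Jia must be indifferent between High and Low.
Jia's expected payoff from High is −2p + 2(1−p); from Low it is −p − 3(1−p).
Setting these equal: −4p + 2 = 2p − 3, so p = 5/6.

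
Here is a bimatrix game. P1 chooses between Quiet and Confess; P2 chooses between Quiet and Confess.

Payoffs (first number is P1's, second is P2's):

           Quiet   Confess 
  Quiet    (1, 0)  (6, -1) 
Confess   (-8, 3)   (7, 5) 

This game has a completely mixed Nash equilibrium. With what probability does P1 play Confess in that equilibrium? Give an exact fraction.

Let x be the probability that P1 plays Quiet. In a completely mixed equilibrium, P2 must be indifferent between Quiet and Confess.
P2's expected payoff from Quiet is 3(1−x); from Confess it is −x + 5(1−x).
Setting these equal: −3x + 3 = −6x + 5, so x = 2/3.
Therefore P1 plays Confess with probability 1 − 2/3 = 1/3.

1/3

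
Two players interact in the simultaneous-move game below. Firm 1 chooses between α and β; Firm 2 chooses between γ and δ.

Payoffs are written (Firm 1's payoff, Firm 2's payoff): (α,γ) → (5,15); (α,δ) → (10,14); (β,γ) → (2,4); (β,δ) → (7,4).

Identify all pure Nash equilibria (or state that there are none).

(α, γ)

(α, γ): Firm 1 gets 5 ≥ 2 from β, and Firm 2 gets 15 ≥ 14 from δ — Nash equilibrium.
(α, δ): Firm 2 prefers γ (15 > 14) — not an equilibrium.
(β, γ): Firm 1 prefers α (5 > 2) — not an equilibrium.
(β, δ): Firm 1 prefers α (10 > 7) — not an equilibrium.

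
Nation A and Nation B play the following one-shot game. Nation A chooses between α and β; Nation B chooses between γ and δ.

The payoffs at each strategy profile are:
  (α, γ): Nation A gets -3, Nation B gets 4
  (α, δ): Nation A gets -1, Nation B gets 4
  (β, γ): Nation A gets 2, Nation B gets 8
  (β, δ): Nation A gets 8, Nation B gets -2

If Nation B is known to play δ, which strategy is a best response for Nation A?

Against δ, Nation A earns -1 from α and 8 from β.
So β is the best response.

β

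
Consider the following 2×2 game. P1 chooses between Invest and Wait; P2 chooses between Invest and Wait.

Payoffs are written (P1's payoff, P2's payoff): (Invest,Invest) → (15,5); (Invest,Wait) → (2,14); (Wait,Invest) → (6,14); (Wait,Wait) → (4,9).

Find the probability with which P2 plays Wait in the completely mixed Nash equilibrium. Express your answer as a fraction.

Let q be the probability that P2 plays Invest. In a completely mixed equilibrium, P1 must be indifferent between Invest and Wait.
P1's expected payoff from Invest is 15q + 2(1−q); from Wait it is 6q + 4(1−q).
Setting these equal: 13q + 2 = 2q + 4, so q = 2/11.
Therefore P2 plays Wait with probability 1 − 2/11 = 9/11.

9/11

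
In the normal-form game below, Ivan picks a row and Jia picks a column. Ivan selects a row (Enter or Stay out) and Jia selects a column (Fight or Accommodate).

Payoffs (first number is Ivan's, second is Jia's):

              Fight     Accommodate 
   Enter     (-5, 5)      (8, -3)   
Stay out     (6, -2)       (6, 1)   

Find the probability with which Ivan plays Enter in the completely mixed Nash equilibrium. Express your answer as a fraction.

Let x be the probability that Ivan plays Enter. In a completely mixed equilibrium, Jia must be indifferent between Fight and Accommodate.
Jia's expected payoff from Fight is 5x − 2(1−x); from Accommodate it is −3x + (1−x).
Setting these equal: 7x − 2 = −4x + 1, so x = 3/11.

3/11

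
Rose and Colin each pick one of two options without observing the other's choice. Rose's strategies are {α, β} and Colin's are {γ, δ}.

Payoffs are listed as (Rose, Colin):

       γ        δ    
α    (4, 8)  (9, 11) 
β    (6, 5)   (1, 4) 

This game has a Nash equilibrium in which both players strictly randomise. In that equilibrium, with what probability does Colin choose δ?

Let y be the probability that Colin plays γ. In a completely mixed equilibrium, Rose must be indifferent between α and β.
Rose's expected payoff from α is 4y + 9(1−y); from β it is 6y + (1−y).
Setting these equal: −5y + 9 = 5y + 1, so y = 4/5.
Therefore Colin plays δ with probability 1 − 4/5 = 1/5.

1/5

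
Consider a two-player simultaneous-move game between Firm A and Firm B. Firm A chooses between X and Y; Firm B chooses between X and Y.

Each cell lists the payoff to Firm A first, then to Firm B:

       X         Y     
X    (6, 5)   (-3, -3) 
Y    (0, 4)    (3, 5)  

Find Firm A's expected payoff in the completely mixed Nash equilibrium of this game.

First find y, the probability Firm B plays X, from Firm A's indifference between X and Y: 6y − 3(1−y) = 3(1−y), giving y = 1/2.
Since Firm A is indifferent in equilibrium, Firm A's expected payoff equals the payoff from either row against (1/2, 1/2). Using X: 6(1/2) − 3(1/2) = 3/2.

3/2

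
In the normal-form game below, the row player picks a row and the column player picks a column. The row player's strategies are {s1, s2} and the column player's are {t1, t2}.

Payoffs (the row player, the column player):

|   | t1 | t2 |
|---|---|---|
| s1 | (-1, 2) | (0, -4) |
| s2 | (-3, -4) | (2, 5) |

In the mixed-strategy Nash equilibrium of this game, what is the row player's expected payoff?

-1/2

First find y, the probability the column player plays t1, from the row player's indifference between s1 and s2: −y = −3y + 2(1−y), giving y = 1/2.
Since the row player is indifferent in equilibrium, the row player's expected payoff equals the payoff from either row against (1/2, 1/2). Using s1: −(1/2) = -1/2.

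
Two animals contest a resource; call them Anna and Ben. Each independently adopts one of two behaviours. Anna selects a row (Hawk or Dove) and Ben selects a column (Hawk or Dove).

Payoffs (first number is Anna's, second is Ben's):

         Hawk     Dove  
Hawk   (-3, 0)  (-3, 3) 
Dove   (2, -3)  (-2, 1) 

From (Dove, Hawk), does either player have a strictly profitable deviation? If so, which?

Anna at (Dove, Hawk) earns 2; deviating to Hawk yields -3 — not better.
Ben earns -3; deviating to Dove yields 1 — a strict improvement.
Only Ben has a strictly profitable deviation.

Ben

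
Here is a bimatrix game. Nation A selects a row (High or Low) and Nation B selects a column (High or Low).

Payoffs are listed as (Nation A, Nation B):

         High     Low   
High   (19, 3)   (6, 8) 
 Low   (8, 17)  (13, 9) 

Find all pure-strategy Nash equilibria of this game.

none

(High, High): Nation B prefers Low (8 > 3) — not an equilibrium.
(High, Low): Nation A prefers Low (13 > 6) — not an equilibrium.
(Low, High): Nation A prefers High (19 > 8) — not an equilibrium.
(Low, Low): Nation B prefers High (17 > 9) — not an equilibrium.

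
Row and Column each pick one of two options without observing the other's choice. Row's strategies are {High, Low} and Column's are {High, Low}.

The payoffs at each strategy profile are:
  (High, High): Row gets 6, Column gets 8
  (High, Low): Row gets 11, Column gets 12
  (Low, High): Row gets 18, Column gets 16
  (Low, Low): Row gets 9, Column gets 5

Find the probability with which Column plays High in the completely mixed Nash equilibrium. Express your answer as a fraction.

1/7

Let y be the probability that Column plays High. In a completely mixed equilibrium, Row must be indifferent between High and Low.
Row's expected payoff from High is 6y + 11(1−y); from Low it is 18y + 9(1−y).
Setting these equal: −5y + 11 = 9y + 9, so y = 1/7.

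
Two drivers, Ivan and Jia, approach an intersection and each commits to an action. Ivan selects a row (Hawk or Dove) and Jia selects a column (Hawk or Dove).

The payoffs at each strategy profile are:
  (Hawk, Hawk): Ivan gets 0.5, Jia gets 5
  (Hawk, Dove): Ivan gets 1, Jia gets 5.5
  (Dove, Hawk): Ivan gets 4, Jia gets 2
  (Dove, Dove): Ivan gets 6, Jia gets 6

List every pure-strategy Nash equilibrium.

(Hawk, Hawk): Ivan prefers Dove (4 > 0.5); Jia prefers Dove (5.5 > 5) — not an equilibrium.
(Hawk, Dove): Ivan prefers Dove (6 > 1) — not an equilibrium.
(Dove, Hawk): Jia prefers Dove (6 > 2) — not an equilibrium.
(Dove, Dove): Ivan gets 6 ≥ 1 from Hawk, and Jia gets 6 ≥ 2 from Hawk — Nash equilibrium.

(Dove, Dove)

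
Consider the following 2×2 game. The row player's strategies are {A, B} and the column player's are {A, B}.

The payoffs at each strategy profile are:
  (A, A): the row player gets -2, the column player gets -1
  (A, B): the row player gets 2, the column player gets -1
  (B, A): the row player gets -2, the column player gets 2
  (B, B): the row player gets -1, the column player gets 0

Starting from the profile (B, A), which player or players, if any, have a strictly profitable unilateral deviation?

Neither

The row player at (B, A) earns -2; deviating to A yields -2 — not better.
The column player earns 2; deviating to B yields 0 — not better.
Neither player can strictly improve; the profile is a Nash equilibrium.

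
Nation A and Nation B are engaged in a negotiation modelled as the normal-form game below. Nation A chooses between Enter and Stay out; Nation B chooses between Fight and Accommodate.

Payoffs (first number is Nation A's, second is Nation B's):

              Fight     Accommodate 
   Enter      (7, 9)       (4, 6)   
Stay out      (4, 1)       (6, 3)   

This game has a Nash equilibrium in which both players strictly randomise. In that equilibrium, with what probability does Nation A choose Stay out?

Let r be the probability that Nation A plays Enter. In a completely mixed equilibrium, Nation B must be indifferent between Fight and Accommodate.
Nation B's expected payoff from Fight is 9r + (1−r); from Accommodate it is 6r + 3(1−r).
Setting these equal: 8r + 1 = 3r + 3, so r = 2/5.
Therefore Nation A plays Stay out with probability 1 − 2/5 = 3/5.

3/5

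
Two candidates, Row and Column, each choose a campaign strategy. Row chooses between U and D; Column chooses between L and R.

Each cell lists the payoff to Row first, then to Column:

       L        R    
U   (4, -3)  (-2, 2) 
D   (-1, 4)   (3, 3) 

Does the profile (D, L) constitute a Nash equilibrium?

At (D, L), Row earns -1; switching to U would give 4, so Row would deviate.
Column earns 4; switching to R would give 3, so Column has no profitable deviation.
Since at least one player can profitably deviate, this is not a Nash equilibrium.

No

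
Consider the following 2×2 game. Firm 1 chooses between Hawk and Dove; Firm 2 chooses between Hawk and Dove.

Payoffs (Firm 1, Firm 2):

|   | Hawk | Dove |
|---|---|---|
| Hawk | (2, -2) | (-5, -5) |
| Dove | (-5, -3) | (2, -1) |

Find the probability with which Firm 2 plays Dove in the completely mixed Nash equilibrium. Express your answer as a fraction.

Let y be the probability that Firm 2 plays Hawk. In a completely mixed equilibrium, Firm 1 must be indifferent between Hawk and Dove.
Firm 1's expected payoff from Hawk is 2y − 5(1−y); from Dove it is −5y + 2(1−y).
Setting these equal: 7y − 5 = −7y + 2, so y = 1/2.
Therefore Firm 2 plays Dove with probability 1 − 1/2 = 1/2.

1/2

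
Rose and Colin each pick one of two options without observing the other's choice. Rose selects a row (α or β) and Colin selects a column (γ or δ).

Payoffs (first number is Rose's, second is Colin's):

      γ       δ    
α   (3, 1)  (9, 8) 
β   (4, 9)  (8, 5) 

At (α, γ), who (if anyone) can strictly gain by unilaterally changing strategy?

Rose at (α, γ) earns 3; deviating to β yields 4 — a strict improvement.
Colin earns 1; deviating to δ yields 8 — a strict improvement.
Both Rose and Colin have strictly profitable deviations.

Both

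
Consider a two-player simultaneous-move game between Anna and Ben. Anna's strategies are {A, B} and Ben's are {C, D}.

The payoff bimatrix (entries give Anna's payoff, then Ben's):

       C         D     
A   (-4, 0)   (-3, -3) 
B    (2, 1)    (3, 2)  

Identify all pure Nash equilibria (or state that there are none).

(B, D)

(A, C): Anna prefers B (2 > -4) — not an equilibrium.
(A, D): Anna prefers B (3 > -3); Ben prefers C (0 > -3) — not an equilibrium.
(B, C): Ben prefers D (2 > 1) — not an equilibrium.
(B, D): Anna gets 3 ≥ -3 from A, and Ben gets 2 ≥ 1 from C — Nash equilibrium.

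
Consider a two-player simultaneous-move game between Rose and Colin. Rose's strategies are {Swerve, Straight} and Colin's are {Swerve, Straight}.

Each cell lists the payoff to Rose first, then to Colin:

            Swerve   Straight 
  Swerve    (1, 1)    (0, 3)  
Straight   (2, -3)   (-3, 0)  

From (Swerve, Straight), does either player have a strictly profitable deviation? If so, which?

Rose at (Swerve, Straight) earns 0; deviating to Straight yields -3 — not better.
Colin earns 3; deviating to Swerve yields 1 — not better.
Neither player can strictly improve; the profile is a Nash equilibrium.

Neither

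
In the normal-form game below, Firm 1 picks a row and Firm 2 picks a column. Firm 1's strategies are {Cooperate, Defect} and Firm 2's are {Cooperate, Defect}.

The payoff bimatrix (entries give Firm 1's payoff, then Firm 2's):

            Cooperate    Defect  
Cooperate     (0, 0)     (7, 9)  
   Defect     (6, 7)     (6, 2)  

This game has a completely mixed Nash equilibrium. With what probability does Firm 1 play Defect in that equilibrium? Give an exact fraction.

9/14

Let p be the probability that Firm 1 plays Cooperate. In a completely mixed equilibrium, Firm 2 must be indifferent between Cooperate and Defect.
Firm 2's expected payoff from Cooperate is 7(1−p); from Defect it is 9p + 2(1−p).
Setting these equal: −7p + 7 = 7p + 2, so p = 5/14.
Therefore Firm 1 plays Defect with probability 1 − 5/14 = 9/14.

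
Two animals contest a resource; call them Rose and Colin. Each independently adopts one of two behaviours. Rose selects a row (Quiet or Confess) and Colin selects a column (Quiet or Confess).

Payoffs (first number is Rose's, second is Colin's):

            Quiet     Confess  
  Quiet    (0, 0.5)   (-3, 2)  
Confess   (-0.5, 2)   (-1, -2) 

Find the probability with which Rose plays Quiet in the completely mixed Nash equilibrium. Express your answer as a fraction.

8/11

Let p be the probability that Rose plays Quiet. In a completely mixed equilibrium, Colin must be indifferent between Quiet and Confess.
Colin's expected payoff from Quiet is 0.5p + 2(1−p); from Confess it is 2p − 2(1−p).
Setting these equal: −1.5p + 2 = 4p − 2, so p = 8/11.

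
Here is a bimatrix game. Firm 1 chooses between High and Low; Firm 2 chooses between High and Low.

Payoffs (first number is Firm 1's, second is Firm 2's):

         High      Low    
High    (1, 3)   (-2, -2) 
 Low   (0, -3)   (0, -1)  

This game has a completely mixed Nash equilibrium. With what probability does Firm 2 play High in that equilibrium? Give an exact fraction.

2/3

Let c be the probability that Firm 2 plays High. In a completely mixed equilibrium, Firm 1 must be indifferent between High and Low.
Firm 1's expected payoff from High is c − 2(1−c); from Low it is 0.
Setting these equal: 3c − 2 = 0, so c = 2/3.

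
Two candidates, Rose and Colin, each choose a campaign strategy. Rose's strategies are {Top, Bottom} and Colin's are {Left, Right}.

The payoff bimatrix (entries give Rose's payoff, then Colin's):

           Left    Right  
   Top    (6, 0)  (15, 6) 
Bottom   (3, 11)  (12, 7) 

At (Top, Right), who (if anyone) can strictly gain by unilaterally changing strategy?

Rose at (Top, Right) earns 15; deviating to Bottom yields 12 — not better.
Colin earns 6; deviating to Left yields 0 — not better.
Neither player can strictly improve; the profile is a Nash equilibrium.

Neither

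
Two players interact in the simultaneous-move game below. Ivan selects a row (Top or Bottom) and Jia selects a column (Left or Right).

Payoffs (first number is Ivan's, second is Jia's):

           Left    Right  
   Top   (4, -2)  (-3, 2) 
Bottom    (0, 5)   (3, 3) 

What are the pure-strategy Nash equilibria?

none

(Top, Left): Jia prefers Right (2 > -2) — not an equilibrium.
(Top, Right): Ivan prefers Bottom (3 > -3) — not an equilibrium.
(Bottom, Left): Ivan prefers Top (4 > 0) — not an equilibrium.
(Bottom, Right): Jia prefers Left (5 > 3) — not an equilibrium.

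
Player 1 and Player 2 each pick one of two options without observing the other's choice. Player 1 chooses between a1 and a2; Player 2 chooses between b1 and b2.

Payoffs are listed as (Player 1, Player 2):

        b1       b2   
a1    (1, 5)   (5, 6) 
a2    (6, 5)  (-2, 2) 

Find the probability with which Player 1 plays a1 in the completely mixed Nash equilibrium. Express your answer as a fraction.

3/4

Let r be the probability that Player 1 plays a1. In a completely mixed equilibrium, Player 2 must be indifferent between b1 and b2.
Player 2's expected payoff from b1 is 5r + 5(1−r); from b2 it is 6r + 2(1−r).
Setting these equal: 5 = 4r + 2, so r = 3/4.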